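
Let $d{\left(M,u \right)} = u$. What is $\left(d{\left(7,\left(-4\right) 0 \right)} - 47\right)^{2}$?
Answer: $2209$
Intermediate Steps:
$\left(d{\left(7,\left(-4\right) 0 \right)} - 47\right)^{2} = \left(\left(-4\right) 0 - 47\right)^{2} = \left(0 - 47\right)^{2} = \left(-47\right)^{2} = 2209$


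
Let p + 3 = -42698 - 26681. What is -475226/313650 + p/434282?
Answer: -3355055324/2003125725 ≈ -1.6749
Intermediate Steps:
p = -69382 (p = -3 + (-42698 - 26681) = -3 - 69379 = -69382)
-475226/313650 + p/434282 = -475226/313650 - 69382/434282 = -475226*1/313650 - 69382*1/434282 = -237613/156825 - 34691/217141 = -3355055324/2003125725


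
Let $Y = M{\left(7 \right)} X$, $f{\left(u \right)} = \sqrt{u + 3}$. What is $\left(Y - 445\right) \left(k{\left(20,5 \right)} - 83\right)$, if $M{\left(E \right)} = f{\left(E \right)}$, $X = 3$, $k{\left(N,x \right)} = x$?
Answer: $34710 - 234 \sqrt{10} \approx 33970.0$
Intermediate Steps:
$f{\left(u \right)} = \sqrt{3 + u}$
$M{\left(E \right)} = \sqrt{3 + E}$
$Y = 3 \sqrt{10}$ ($Y = \sqrt{3 + 7} \cdot 3 = \sqrt{10} \cdot 3 = 3 \sqrt{10} \approx 9.4868$)
$\left(Y - 445\right) \left(k{\left(20,5 \right)} - 83\right) = \left(3 \sqrt{10} - 445\right) \left(5 - 83\right) = \left(-445 + 3 \sqrt{10}\right) \left(-78\right) = 34710 - 234 \sqrt{10}$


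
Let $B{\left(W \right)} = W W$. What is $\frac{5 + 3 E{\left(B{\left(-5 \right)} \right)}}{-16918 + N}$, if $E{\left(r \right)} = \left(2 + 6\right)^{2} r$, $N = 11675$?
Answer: $- \frac{4805}{5243} \approx -0.91646$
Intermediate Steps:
$B{\left(W \right)} = W^{2}$
$E{\left(r \right)} = 64 r$ ($E{\left(r \right)} = 8^{2} r = 64 r$)
$\frac{5 + 3 E{\left(B{\left(-5 \right)} \right)}}{-16918 + N} = \frac{5 + 3 \cdot 64 \left(-5\right)^{2}}{-16918 + 11675} = \frac{5 + 3 \cdot 64 \cdot 25}{-5243} = - \frac{5 + 3 \cdot 1600}{5243} = - \frac{5 + 4800}{5243} = \left(- \frac{1}{5243}\right) 4805 = - \frac{4805}{5243}$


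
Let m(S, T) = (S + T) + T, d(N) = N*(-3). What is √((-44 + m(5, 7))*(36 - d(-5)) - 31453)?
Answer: I*√31978 ≈ 178.82*I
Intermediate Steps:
d(N) = -3*N
m(S, T) = S + 2*T
√((-44 + m(5, 7))*(36 - d(-5)) - 31453) = √((-44 + (5 + 2*7))*(36 - (-3)*(-5)) - 31453) = √((-44 + (5 + 14))*(36 - 1*15) - 31453) = √((-44 + 19)*(36 - 15) - 31453) = √(-25*21 - 31453) = √(-525 - 31453) = √(-31978) = I*√31978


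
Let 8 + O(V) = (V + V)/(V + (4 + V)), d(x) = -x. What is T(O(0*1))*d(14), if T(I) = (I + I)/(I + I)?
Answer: -14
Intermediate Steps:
O(V) = -8 + 2*V/(4 + 2*V) (O(V) = -8 + (V + V)/(V + (4 + V)) = -8 + (2*V)/(4 + 2*V) = -8 + 2*V/(4 + 2*V))
T(I) = 1 (T(I) = (2*I)/((2*I)) = (2*I)*(1/(2*I)) = 1)
T(O(0*1))*d(14) = 1*(-1*14) = 1*(-14) = -14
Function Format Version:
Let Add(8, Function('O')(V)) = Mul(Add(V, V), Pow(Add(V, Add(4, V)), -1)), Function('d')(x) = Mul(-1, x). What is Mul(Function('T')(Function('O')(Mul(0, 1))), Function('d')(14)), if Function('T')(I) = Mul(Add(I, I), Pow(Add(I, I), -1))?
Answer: -14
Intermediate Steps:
Function('O')(V) = Add(-8, Mul(2, V, Pow(Add(4, Mul(2, V)), -1))) (Function('O')(V) = Add(-8, Mul(Add(V, V), Pow(Add(V, Add(4, V)), -1))) = Add(-8, Mul(Mul(2, V), Pow(Add(4, Mul(2, V)), -1))) = Add(-8, Mul(2, V, Pow(Add(4, Mul(2, V)), -1))))
Function('T')(I) = 1 (Function('T')(I) = Mul(Mul(2, I), Pow(Mul(2, I), -1)) = Mul(Mul(2, I), Mul(Rational(1, 2), Pow(I, -1))) = 1)
Mul(Function('T')(Function('O')(Mul(0, 1))), Function('d')(14)) = Mul(1, Mul(-1, 14)) = Mul(1, -14) = -14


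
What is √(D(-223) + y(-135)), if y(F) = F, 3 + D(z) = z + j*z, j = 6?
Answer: I*√1699 ≈ 41.219*I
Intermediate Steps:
D(z) = -3 + 7*z (D(z) = -3 + (z + 6*z) = -3 + 7*z)
√(D(-223) + y(-135)) = √((-3 + 7*(-223)) - 135) = √((-3 - 1561) - 135) = √(-1564 - 135) = √(-1699) = I*√1699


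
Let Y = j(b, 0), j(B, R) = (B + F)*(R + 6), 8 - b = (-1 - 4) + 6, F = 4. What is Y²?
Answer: 4356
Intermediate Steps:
b = 7 (b = 8 - ((-1 - 4) + 6) = 8 - (-5 + 6) = 8 - 1*1 = 8 - 1 = 7)
j(B, R) = (4 + B)*(6 + R) (j(B, R) = (B + 4)*(R + 6) = (4 + B)*(6 + R))
Y = 66 (Y = 24 + 4*0 + 6*7 + 7*0 = 24 + 0 + 42 + 0 = 66)
Y² = 66² = 4356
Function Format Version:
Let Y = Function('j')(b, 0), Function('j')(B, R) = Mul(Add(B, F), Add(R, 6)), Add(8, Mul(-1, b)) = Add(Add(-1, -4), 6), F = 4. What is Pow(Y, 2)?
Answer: 4356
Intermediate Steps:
b = 7 (b = Add(8, Mul(-1, Add(Add(-1, -4), 6))) = Add(8, Mul(-1, Add(-5, 6))) = Add(8, Mul(-1, 1)) = Add(8, -1) = 7)
Function('j')(B, R) = Mul(Add(4, B), Add(6, R)) (Function('j')(B, R) = Mul(Add(B, 4), Add(R, 6)) = Mul(Add(4, B), Add(6, R)))
Y = 66 (Y = Add(24, Mul(4, 0), Mul(6, 7), Mul(7, 0)) = Add(24, 0, 42, 0) = 66)
Pow(Y, 2) = Pow(66, 2) = 4356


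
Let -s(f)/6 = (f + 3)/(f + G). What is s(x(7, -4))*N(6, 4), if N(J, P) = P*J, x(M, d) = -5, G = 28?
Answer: 288/23 ≈ 12.522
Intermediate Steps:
N(J, P) = J*P
s(f) = -6*(3 + f)/(28 + f) (s(f) = -6*(f + 3)/(f + 28) = -6*(3 + f)/(28 + f))
s(x(7, -4))*N(6, 4) = (6*(-3 - 1*(-5))/(28 - 5))*(6*4) = (6*(-3 + 5)/23)*24 = (6*(1/23)*2)*24 = (12/23)*24 = 288/23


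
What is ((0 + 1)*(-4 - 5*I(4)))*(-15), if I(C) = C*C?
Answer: 1260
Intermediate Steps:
I(C) = C²
((0 + 1)*(-4 - 5*I(4)))*(-15) = ((0 + 1)*(-4 - 5*4²))*(-15) = (1*(-4 - 5*16))*(-15) = (1*(-4 - 80))*(-15) = (1*(-84))*(-15) = -84*(-15) = 1260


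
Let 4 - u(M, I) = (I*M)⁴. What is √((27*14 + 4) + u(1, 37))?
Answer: 5*I*√74951 ≈ 1368.9*I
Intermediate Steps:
u(M, I) = 4 - I⁴*M⁴ (u(M, I) = 4 - (I*M)⁴ = 4 - I⁴*M⁴)
√((27*14 + 4) + u(1, 37)) = √((27*14 + 4) + (4 - 1*37⁴*1⁴)) = √((378 + 4) + (4 - 1*1874161*1)) = √(382 + (4 - 1874161)) = √(382 - 1874157) = √(-1873775) = 5*I*√74951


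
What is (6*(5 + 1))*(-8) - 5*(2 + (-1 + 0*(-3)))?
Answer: -293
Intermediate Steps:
(6*(5 + 1))*(-8) - 5*(2 + (-1 + 0*(-3))) = (6*6)*(-8) - 5*(2 + (-1 + 0)) = 36*(-8) - 5*(2 - 1) = -288 - 5*1 = -288 - 5 = -293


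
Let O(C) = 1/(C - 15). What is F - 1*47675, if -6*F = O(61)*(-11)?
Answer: -13158289/276 ≈ -47675.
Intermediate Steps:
O(C) = 1/(-15 + C)
F = 11/276 (F = -(-11)/(6*(-15 + 61)) = -(-11)/(6*46) = -(-11)/276 = -⅙*(-11/46) = 11/276 ≈ 0.039855)
F - 1*47675 = 11/276 - 1*47675 = 11/276 - 47675 = -13158289/276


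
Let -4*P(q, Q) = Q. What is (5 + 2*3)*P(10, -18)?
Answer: 99/2 ≈ 49.500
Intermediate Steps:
P(q, Q) = -Q/4
(5 + 2*3)*P(10, -18) = (5 + 2*3)*(-¼*(-18)) = (5 + 6)*(9/2) = 11*(9/2) = 99/2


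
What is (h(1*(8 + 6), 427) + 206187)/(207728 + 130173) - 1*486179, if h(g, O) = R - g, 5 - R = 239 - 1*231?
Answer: -164280164109/337901 ≈ -4.8618e+5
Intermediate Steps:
R = -3 (R = 5 - (239 - 1*231) = 5 - (239 - 231) = 5 - 1*8 = 5 - 8 = -3)
h(g, O) = -3 - g
(h(1*(8 + 6), 427) + 206187)/(207728 + 130173) - 1*486179 = ((-3 - (8 + 6)) + 206187)/(207728 + 130173) - 1*486179 = ((-3 - 14) + 206187)/337901 - 486179 = ((-3 - 1*14) + 206187)*(1/337901) - 486179 = ((-3 - 14) + 206187)*(1/337901) - 486179 = (-17 + 206187)*(1/337901) - 486179 = 206170*(1/337901) - 486179 = 206170/337901 - 486179 = -164280164109/337901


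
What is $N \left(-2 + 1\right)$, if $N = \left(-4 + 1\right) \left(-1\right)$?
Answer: $-3$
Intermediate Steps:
$N = 3$ ($N = \left(-3\right) \left(-1\right) = 3$)
$N \left(-2 + 1\right) = 3 \left(-2 + 1\right) = 3 \left(-1\right) = -3$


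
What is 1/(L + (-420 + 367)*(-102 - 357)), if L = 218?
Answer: 1/24545 ≈ 4.0742e-5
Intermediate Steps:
1/(L + (-420 + 367)*(-102 - 357)) = 1/(218 + (-420 + 367)*(-102 - 357)) = 1/(218 - 53*(-459)) = 1/(218 + 24327) = 1/24545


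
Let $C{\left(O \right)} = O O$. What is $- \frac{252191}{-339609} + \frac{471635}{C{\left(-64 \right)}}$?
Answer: $\frac{161204465051}{1391038464} \approx 115.89$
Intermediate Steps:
$C{\left(O \right)} = O^{2}$
$- \frac{252191}{-339609} + \frac{471635}{C{\left(-64 \right)}} = - \frac{252191}{-339609} + \frac{471635}{\left(-64\right)^{2}} = \left(-252191\right) \left(- \frac{1}{339609}\right) + \frac{471635}{4096} = \frac{252191}{339609} + 471635 \cdot \frac{1}{4096} = \frac{252191}{339609} + \frac{471635}{4096} = \frac{161204465051}{1391038464}$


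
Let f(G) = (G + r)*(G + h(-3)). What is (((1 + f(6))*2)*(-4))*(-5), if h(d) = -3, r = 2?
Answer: 1000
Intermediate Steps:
f(G) = (-3 + G)*(2 + G) (f(G) = (G + 2)*(G - 3) = (2 + G)*(-3 + G) = (-3 + G)*(2 + G))
(((1 + f(6))*2)*(-4))*(-5) = (((1 + (-6 + 6² - 1*6))*2)*(-4))*(-5) = (((1 + (-6 + 36 - 6))*2)*(-4))*(-5) = (((1 + 24)*2)*(-4))*(-5) = ((25*2)*(-4))*(-5) = (50*(-4))*(-5) = -200*(-5) = 1000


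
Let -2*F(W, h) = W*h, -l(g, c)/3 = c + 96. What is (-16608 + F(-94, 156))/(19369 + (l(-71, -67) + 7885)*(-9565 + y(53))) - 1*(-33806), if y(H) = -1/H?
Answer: 133605989585534/3952138351 ≈ 33806.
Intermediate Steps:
l(g, c) = -288 - 3*c (l(g, c) = -3*(c + 96) = -3*(96 + c) = -288 - 3*c)
F(W, h) = -W*h/2
(-16608 + F(-94, 156))/(19369 + (l(-71, -67) + 7885)*(-9565 + y(53))) - 1*(-33806) = (-16608 - 1/2*(-94)*156)/(19369 + ((-288 - 3*(-67)) + 7885)*(-9565 - 1/53)) - 1*(-33806) = (-16608 + 7332)/(19369 + ((-288 + 201) + 7885)*(-9565 - 1*1/53)) + 33806 = -9276/(19369 + (-87 + 7885)*(-9565 - 1/53)) + 33806 = -9276/(19369 + 7798*(-506946/53)) + 33806 = -9276/(19369 - 3953164908/53) + 33806 = -9276/(-3952138351/53) + 33806 = -9276*(-53/3952138351) + 33806 = 491628/3952138351 + 33806 = 133605989585534/3952138351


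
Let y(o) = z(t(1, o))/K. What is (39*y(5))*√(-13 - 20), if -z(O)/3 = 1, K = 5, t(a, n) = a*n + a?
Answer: -117*I*√33/5 ≈ -134.42*I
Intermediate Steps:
t(a, n) = a + a*n
z(O) = -3 (z(O) = -3*1 = -3)
y(o) = -⅗ (y(o) = -3/5 = -3*⅕ = -⅗)
(39*y(5))*√(-13 - 20) = (39*(-⅗))*√(-13 - 20) = -117*I*√33/5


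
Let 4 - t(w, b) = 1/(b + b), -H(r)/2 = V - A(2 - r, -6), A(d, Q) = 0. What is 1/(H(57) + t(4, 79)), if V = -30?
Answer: 158/10111 ≈ 0.015627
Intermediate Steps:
H(r) = 60 (H(r) = -2*(-30 - 1*0) = -2*(-30 + 0) = -2*(-30) = 60)
t(w, b) = 4 - 1/(2*b) (t(w, b) = 4 - 1/(b + b) = 4 - 1/(2*b))
1/(H(57) + t(4, 79)) = 1/(60 + (4 - ½/79)) = 1/(60 + (4 - ½*1/79)) = 1/(60 + (4 - 1/158)) = 1/(60 + 631/158) = 1/(10111/158) = 158/10111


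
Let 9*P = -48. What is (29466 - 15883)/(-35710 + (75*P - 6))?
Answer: -13583/36116 ≈ -0.37609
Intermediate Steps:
P = -16/3 (P = (⅑)*(-48) = -16/3 ≈ -5.3333)
(29466 - 15883)/(-35710 + (75*P - 6)) = (29466 - 15883)/(-35710 + (75*(-16/3) - 6)) = 13583/(-35710 + (-400 - 6)) = 13583/(-35710 - 406) = 13583/(-36116) = 13583*(-1/36116) = -13583/36116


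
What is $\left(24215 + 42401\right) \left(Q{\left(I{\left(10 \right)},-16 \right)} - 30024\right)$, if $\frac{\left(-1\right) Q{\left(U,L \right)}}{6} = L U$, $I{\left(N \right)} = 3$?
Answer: $-1980893376$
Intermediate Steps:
$Q{\left(U,L \right)} = - 6 L U$
$\left(24215 + 42401\right) \left(Q{\left(I{\left(10 \right)},-16 \right)} - 30024\right) = \left(24215 + 42401\right) \left(\left(-6\right) \left(-16\right) 3 - 30024\right) = 66616 \left(288 - 30024\right) = 66616 \left(-29736\right) = -1980893376$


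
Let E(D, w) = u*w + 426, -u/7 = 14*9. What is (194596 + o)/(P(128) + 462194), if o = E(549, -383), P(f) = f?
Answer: 266414/231161 ≈ 1.1525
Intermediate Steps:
u = -882 (u = -98*9 = -7*126 = -882)
E(D, w) = 426 - 882*w (E(D, w) = -882*w + 426 = 426 - 882*w)
o = 338232 (o = 426 - 882*(-383) = 426 + 337806 = 338232)
(194596 + o)/(P(128) + 462194) = (194596 + 338232)/(128 + 462194) = 532828/462322 = 532828*(1/462322) = 266414/231161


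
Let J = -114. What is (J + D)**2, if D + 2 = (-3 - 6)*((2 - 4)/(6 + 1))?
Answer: 630436/49 ≈ 12866.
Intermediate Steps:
D = 4/7 (D = -2 + (-3 - 6)*((2 - 4)/(6 + 1)) = -2 - (-18)/7 = -2 - 9*(-2/7) = -2 + 18/7 = 4/7 ≈ 0.57143)
(J + D)**2 = (-114 + 4/7)**2 = (-794/7)**2 = 630436/49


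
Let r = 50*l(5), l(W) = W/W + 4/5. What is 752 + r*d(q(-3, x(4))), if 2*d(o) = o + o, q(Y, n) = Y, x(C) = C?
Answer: 482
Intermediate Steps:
d(o) = o (d(o) = (o + o)/2 = (2*o)/2 = o)
l(W) = 9/5 (l(W) = 1 + 4*(1/5) = 1 + 4/5 = 9/5)
r = 90 (r = 50*(9/5) = 90)
752 + r*d(q(-3, x(4))) = 752 + 90*(-3) = 752 - 270 = 482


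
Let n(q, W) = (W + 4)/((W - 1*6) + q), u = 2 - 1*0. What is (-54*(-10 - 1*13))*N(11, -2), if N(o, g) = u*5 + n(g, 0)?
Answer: 11799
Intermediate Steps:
u = 2 (u = 2 + 0 = 2)
n(q, W) = (4 + W)/(-6 + W + q) (n(q, W) = (4 + W)/((W - 6) + q) = (4 + W)/((-6 + W) + q) = (4 + W)/(-6 + W + q))
N(o, g) = 10 + 4/(-6 + g) (N(o, g) = 2*5 + (4 + 0)/(-6 + 0 + g) = 10 + 4/(-6 + g))
(-54*(-10 - 1*13))*N(11, -2) = (-54*(-10 - 1*13))*(2*(-28 + 5*(-2))/(-6 - 2)) = (-54*(-10 - 13))*(2*(-28 - 10)/(-8)) = (-54*(-23))*(2*(-⅛)*(-38)) = 1242*(19/2) = 11799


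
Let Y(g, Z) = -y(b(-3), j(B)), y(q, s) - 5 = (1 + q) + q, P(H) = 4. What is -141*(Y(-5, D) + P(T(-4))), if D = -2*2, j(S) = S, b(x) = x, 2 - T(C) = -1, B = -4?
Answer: -564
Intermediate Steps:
T(C) = 3 (T(C) = 2 - 1*(-1) = 2 + 1 = 3)
y(q, s) = 6 + 2*q (y(q, s) = 5 + ((1 + q) + q) = 5 + (1 + 2*q) = 6 + 2*q)
D = -4
Y(g, Z) = 0 (Y(g, Z) = -(6 + 2*(-3)) = -(6 - 6) = -1*0 = 0)
-141*(Y(-5, D) + P(T(-4))) = -141*(0 + 4) = -141*4 = -564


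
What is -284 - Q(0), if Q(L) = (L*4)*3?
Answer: -284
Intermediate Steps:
Q(L) = 12*L (Q(L) = (4*L)*3 = 12*L)
-284 - Q(0) = -284 - 12*0 = -284 - 1*0 = -284 + 0 = -284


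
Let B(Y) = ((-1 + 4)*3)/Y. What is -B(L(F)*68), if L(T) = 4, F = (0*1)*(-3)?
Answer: -9/272 ≈ -0.033088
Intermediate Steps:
F = 0 (F = 0*(-3) = 0)
B(Y) = 9/Y (B(Y) = (3*3)/Y = 9/Y)
-B(L(F)*68) = -9/(4*68) = -9/272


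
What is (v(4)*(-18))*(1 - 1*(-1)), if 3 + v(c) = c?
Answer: -36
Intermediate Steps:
v(c) = -3 + c
(v(4)*(-18))*(1 - 1*(-1)) = ((-3 + 4)*(-18))*(1 - 1*(-1)) = (1*(-18))*(1 + 1) = -18*2 = -36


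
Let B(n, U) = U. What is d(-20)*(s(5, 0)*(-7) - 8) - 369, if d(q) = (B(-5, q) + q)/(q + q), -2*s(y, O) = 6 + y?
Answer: -677/2 ≈ -338.50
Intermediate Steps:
s(y, O) = -3 - y/2 (s(y, O) = -(6 + y)/2 = -3 - y/2)
d(q) = 1 (d(q) = (q + q)/(q + q) = (2*q)/((2*q)) = (2*q)*(1/(2*q)) = 1)
d(-20)*(s(5, 0)*(-7) - 8) - 369 = 1*((-3 - 1/2*5)*(-7) - 8) - 369 = 1*((-3 - 5/2)*(-7) - 8) - 369 = 1*(-11/2*(-7) - 8) - 369 = 1*(77/2 - 8) - 369 = 1*(61/2) - 369 = 61/2 - 369 = -677/2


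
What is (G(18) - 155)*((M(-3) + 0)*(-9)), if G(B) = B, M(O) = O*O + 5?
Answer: 17262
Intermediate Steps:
M(O) = 5 + O**2 (M(O) = O**2 + 5 = 5 + O**2)
(G(18) - 155)*((M(-3) + 0)*(-9)) = (18 - 155)*(((5 + (-3)**2) + 0)*(-9)) = -137*((5 + 9) + 0)*(-9) = -137*(14 + 0)*(-9) = -1918*(-9) = -137*(-126) = 17262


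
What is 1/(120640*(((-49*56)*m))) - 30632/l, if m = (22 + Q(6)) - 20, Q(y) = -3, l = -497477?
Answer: 10140300150597/164682875768320 ≈ 0.061575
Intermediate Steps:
m = -1 (m = (22 - 3) - 20 = 19 - 20 = -1)
1/(120640*(((-49*56)*m))) - 30632/l = 1/(120640*((-49*56*(-1)))) - 30632/(-497477) = 1/(120640*((-2744*(-1)))) - 30632*(-1/497477) = (1/120640)/2744 + 30632/497477 = (1/120640)*(1/2744) + 30632/497477 = 1/331036160 + 30632/497477 = 10140300150597/164682875768320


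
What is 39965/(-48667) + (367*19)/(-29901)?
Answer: -1534348456/1455191967 ≈ -1.0544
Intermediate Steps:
39965/(-48667) + (367*19)/(-29901) = 39965*(-1/48667) + 6973*(-1/29901) = -39965/48667 - 6973/29901 = -1534348456/1455191967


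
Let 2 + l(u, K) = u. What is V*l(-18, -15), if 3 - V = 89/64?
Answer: -515/16 ≈ -32.188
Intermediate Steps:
l(u, K) = -2 + u
V = 103/64 (V = 3 - 89/64 = 103/64 ≈ 1.6094)
V*l(-18, -15) = 103*(-2 - 18)/64 = (103/64)*(-20) = -515/16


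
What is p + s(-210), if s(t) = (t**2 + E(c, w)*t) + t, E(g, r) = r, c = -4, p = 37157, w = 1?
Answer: 80837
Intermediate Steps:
s(t) = t**2 + 2*t (s(t) = (t**2 + 1*t) + t = (t**2 + t) + t = (t + t**2) + t = t**2 + 2*t)
p + s(-210) = 37157 - 210*(2 - 210) = 37157 - 210*(-208) = 37157 + 43680 = 80837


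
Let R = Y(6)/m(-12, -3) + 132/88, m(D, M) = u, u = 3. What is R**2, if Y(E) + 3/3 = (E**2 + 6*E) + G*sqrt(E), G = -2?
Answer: 22897/36 - 302*sqrt(6)/9 ≈ 553.83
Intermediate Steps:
m(D, M) = 3
Y(E) = -1 + E**2 - 2*sqrt(E) + 6*E (Y(E) = -1 + ((E**2 + 6*E) - 2*sqrt(E)) = -1 + (E**2 - 2*sqrt(E) + 6*E) = -1 + E**2 - 2*sqrt(E) + 6*E)
R = 151/6 - 2*sqrt(6)/3 (R = (-1 + 6**2 - 2*sqrt(6) + 6*6)/3 + 132/88 = (-1 + 36 - 2*sqrt(6) + 36)*(1/3) + 132*(1/88) = (71 - 2*sqrt(6))*(1/3) + 3/2 = (71/3 - 2*sqrt(6)/3) + 3/2 = 151/6 - 2*sqrt(6)/3 ≈ 23.534)
R**2 = (151/6 - 2*sqrt(6)/3)**2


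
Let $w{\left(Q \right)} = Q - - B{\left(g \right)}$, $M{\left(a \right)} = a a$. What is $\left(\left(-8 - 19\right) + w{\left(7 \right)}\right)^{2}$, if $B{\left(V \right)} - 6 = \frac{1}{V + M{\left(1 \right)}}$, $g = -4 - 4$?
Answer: $\frac{9801}{49} \approx 200.02$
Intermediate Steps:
$g = -8$ ($g = -4 - 4 = -8$)
$M{\left(a \right)} = a^{2}$
$B{\left(V \right)} = 6 + \frac{1}{1 + V}$ ($B{\left(V \right)} = 6 + \frac{1}{V + 1^{2}} = 6 + \frac{1}{V + 1} = 6 + \frac{1}{1 + V}$)
$w{\left(Q \right)} = \frac{41}{7} + Q$ ($w{\left(Q \right)} = Q - - \frac{7 + 6 \left(-8\right)}{1 - 8} = Q - - \frac{7 - 48}{-7} = Q - - \frac{\left(-1\right) \left(-41\right)}{7} = Q - \left(-1\right) \frac{41}{7} = Q - - \frac{41}{7} = Q + \frac{41}{7} = \frac{41}{7} + Q$)
$\left(\left(-8 - 19\right) + w{\left(7 \right)}\right)^{2} = \left(\left(-8 - 19\right) + \left(\frac{41}{7} + 7\right)\right)^{2} = \left(-27 + \frac{90}{7}\right)^{2} = \left(- \frac{99}{7}\right)^{2} = \frac{9801}{49}$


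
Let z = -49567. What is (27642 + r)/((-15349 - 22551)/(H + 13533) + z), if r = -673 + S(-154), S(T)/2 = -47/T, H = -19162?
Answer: -3896506380/7160351737 ≈ -0.54418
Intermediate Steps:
S(T) = -94/T (S(T) = 2*(-47/T) = -94/T)
r = -51774/77 (r = -673 - 94/(-154) = -673 - 94*(-1/154) = -673 + 47/77 = -51774/77 ≈ -672.39)
(27642 + r)/((-15349 - 22551)/(H + 13533) + z) = (27642 - 51774/77)/((-15349 - 22551)/(-19162 + 13533) - 49567) = 2076660/(77*(-37900/(-5629) - 49567)) = 2076660/(77*(-37900*(-1/5629) - 49567)) = 2076660/(77*(37900/5629 - 49567)) = 2076660/(77*(-278974743/5629)) = (2076660/77)*(-5629/278974743) = -3896506380/7160351737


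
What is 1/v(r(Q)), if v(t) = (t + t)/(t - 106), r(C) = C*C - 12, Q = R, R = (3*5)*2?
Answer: 391/888 ≈ 0.44032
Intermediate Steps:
R = 30 (R = 15*2 = 30)
Q = 30
r(C) = -12 + C² (r(C) = C² - 12 = -12 + C²)
v(t) = 2*t/(-106 + t) (v(t) = (2*t)/(-106 + t) = 2*t/(-106 + t))
1/v(r(Q)) = 1/(2*(-12 + 30²)/(-106 + (-12 + 30²))) = 1/(2*(-12 + 900)/(-106 + (-12 + 900))) = 1/(2*888/(-106 + 888)) = 1/(2*888/782) = 1/(2*888*(1/782)) = 1/(888/391) = 391/888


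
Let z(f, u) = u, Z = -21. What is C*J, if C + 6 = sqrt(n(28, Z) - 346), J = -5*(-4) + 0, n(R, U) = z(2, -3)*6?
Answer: -120 + 40*I*sqrt(91) ≈ -120.0 + 381.58*I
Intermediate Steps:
n(R, U) = -18 (n(R, U) = -3*6 = -18)
J = 20 (J = 20 + 0 = 20)
C = -6 + 2*I*sqrt(91) (C = -6 + sqrt(-18 - 346) = -6 + sqrt(-364) = -6 + 2*I*sqrt(91) ≈ -6.0 + 19.079*I)
C*J = (-6 + 2*I*sqrt(91))*20 = -120 + 40*I*sqrt(91)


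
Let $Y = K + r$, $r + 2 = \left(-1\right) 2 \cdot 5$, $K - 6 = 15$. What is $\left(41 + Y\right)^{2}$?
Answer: $2500$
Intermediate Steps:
$K = 21$ ($K = 6 + 15 = 21$)
$r = -12$ ($r = -2 + \left(-1\right) 2 \cdot 5 = -2 - 10 = -12$)
$Y = 9$ ($Y = 21 - 12 = 9$)
$\left(41 + Y\right)^{2} = \left(41 + 9\right)^{2} = 50^{2} = 2500$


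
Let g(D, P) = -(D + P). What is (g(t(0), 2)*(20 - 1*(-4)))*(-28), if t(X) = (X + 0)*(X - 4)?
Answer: 1344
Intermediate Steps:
t(X) = X*(-4 + X)
g(D, P) = -D - P
(g(t(0), 2)*(20 - 1*(-4)))*(-28) = ((-0*(-4 + 0) - 1*2)*(20 - 1*(-4)))*(-28) = ((-0*(-4) - 2)*(20 + 4))*(-28) = ((-1*0 - 2)*24)*(-28) = ((0 - 2)*24)*(-28) = -2*24*(-28) = -48*(-28) = 1344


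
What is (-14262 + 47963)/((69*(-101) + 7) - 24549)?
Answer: -33701/31511 ≈ -1.0695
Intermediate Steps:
(-14262 + 47963)/((69*(-101) + 7) - 24549) = 33701/((-6969 + 7) - 24549) = 33701/(-6962 - 24549) = 33701/(-31511) = 33701*(-1/31511) = -33701/31511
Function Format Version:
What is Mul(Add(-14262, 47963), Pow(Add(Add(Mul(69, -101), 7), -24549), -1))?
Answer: Rational(-33701, 31511) ≈ -1.0695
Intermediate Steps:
Mul(Add(-14262, 47963), Pow(Add(Add(Mul(69, -101), 7), -24549), -1)) = Mul(33701, Pow(Add(Add(-6969, 7), -24549), -1)) = Mul(33701, Pow(Add(-6962, -24549), -1)) = Mul(33701, Pow(-31511, -1)) = Mul(33701, Rational(-1, 31511)) = Rational(-33701, 31511)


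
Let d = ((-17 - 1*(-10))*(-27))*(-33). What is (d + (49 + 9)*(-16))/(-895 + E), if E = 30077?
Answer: -7165/29182 ≈ -0.24553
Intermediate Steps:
d = -6237 (d = ((-17 + 10)*(-27))*(-33) = -7*(-27)*(-33) = 189*(-33) = -6237)
(d + (49 + 9)*(-16))/(-895 + E) = (-6237 + (49 + 9)*(-16))/(-895 + 30077) = (-6237 + 58*(-16))/29182 = (-6237 - 928)*(1/29182) = -7165*1/29182 = -7165/29182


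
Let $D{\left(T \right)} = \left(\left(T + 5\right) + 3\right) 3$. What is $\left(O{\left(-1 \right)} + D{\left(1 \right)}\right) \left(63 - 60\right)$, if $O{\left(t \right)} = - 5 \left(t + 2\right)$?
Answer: $66$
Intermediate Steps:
$D{\left(T \right)} = 24 + 3 T$ ($D{\left(T \right)} = \left(\left(5 + T\right) + 3\right) 3 = \left(8 + T\right) 3 = 24 + 3 T$)
$O{\left(t \right)} = -10 - 5 t$ ($O{\left(t \right)} = - 5 \left(2 + t\right) = -10 - 5 t$)
$\left(O{\left(-1 \right)} + D{\left(1 \right)}\right) \left(63 - 60\right) = \left(\left(-10 - -5\right) + \left(24 + 3 \cdot 1\right)\right) \left(63 - 60\right) = \left(\left(-10 + 5\right) + \left(24 + 3\right)\right) \left(63 - 60\right) = \left(-5 + 27\right) 3 = 22 \cdot 3 = 66$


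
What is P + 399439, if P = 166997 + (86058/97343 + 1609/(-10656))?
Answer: 587557464072649/1037287008 ≈ 5.6644e+5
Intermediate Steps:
P = 173224578884137/1037287008 (P = 166997 + (86058*(1/97343) + 1609*(-1/10656)) = 166997 + (86058/97343 - 1609/10656) = 166997 + 760409161/1037287008 = 173224578884137/1037287008 ≈ 1.6700e+5)
P + 399439 = 173224578884137/1037287008 + 399439 = 587557464072649/1037287008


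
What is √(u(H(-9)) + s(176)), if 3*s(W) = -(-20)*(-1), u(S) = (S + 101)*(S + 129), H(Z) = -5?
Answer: 2*√26769/3 ≈ 109.07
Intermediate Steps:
u(S) = (101 + S)*(129 + S)
s(W) = -20/3 (s(W) = (-(-20)*(-1))/3 = (-1*20)/3 = (⅓)*(-20) = -20/3)
√(u(H(-9)) + s(176)) = √((13029 + (-5)² + 230*(-5)) - 20/3) = √((13029 + 25 - 1150) - 20/3) = √(11904 - 20/3) = √(35692/3) = 2*√26769/3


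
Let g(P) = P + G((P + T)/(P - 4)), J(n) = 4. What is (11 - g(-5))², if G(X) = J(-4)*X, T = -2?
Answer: 13456/81 ≈ 166.12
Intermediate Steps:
G(X) = 4*X
g(P) = P + 4*(-2 + P)/(-4 + P) (g(P) = P + 4*((P - 2)/(P - 4)) = P + 4*((-2 + P)/(-4 + P)) = P + 4*(-2 + P)/(-4 + P))
(11 - g(-5))² = (11 - (-8 + (-5)²)/(-4 - 5))² = (11 - (-8 + 25)/(-9))² = (11 - (-1)*17/9)² = (11 - 1*(-17/9))² = (11 + 17/9)² = (116/9)² = 13456/81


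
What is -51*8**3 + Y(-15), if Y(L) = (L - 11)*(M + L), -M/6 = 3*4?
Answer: -23850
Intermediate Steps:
M = -72 (M = -18*4 = -6*12 = -72)
Y(L) = (-72 + L)*(-11 + L) (Y(L) = (L - 11)*(-72 + L) = (-11 + L)*(-72 + L) = (-72 + L)*(-11 + L))
-51*8**3 + Y(-15) = -51*8**3 + (792 + (-15)**2 - 83*(-15)) = -51*512 + (792 + 225 + 1245) = -26112 + 2262 = -23850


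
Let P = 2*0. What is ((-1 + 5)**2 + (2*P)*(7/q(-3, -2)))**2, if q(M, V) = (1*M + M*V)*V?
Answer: 256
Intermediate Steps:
q(M, V) = V*(M + M*V) (q(M, V) = (M + M*V)*V = V*(M + M*V))
P = 0
((-1 + 5)**2 + (2*P)*(7/q(-3, -2)))**2 = ((-1 + 5)**2 + (2*0)*(7/((-3*(-2)*(1 - 2)))))**2 = (4**2 + 0*(7/((-3*(-2)*(-1)))))**2 = (16 + 0*(7/(-6)))**2 = (16 + 0*(7*(-1/6)))**2 = (16 + 0*(-7/6))**2 = (16 + 0)**2 = 16**2 = 256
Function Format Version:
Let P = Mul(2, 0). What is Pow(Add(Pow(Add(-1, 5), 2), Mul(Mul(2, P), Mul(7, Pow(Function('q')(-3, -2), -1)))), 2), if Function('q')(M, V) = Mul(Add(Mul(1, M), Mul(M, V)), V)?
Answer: 256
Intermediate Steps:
Function('q')(M, V) = Mul(V, Add(M, Mul(M, V))) (Function('q')(M, V) = Mul(Add(M, Mul(M, V)), V) = Mul(V, Add(M, Mul(M, V))))
P = 0
Pow(Add(Pow(Add(-1, 5), 2), Mul(Mul(2, P), Mul(7, Pow(Function('q')(-3, -2), -1)))), 2) = Pow(Add(Pow(Add(-1, 5), 2), Mul(Mul(2, 0), Mul(7, Pow(Mul(-3, -2, Add(1, -2)), -1)))), 2) = Pow(Add(Pow(4, 2), Mul(0, Mul(7, Pow(Mul(-3, -2, -1), -1)))), 2) = Pow(Add(16, Mul(0, Mul(7, Pow(-6, -1)))), 2) = Pow(Add(16, Mul(0, Mul(7, Rational(-1, 6)))), 2) = Pow(Add(16, Mul(0, Rational(-7, 6))), 2) = Pow(Add(16, 0), 2) = Pow(16, 2) = 256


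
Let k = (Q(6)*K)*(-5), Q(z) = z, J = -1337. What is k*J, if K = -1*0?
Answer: 0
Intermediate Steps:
K = 0
k = 0 (k = (6*0)*(-5) = 0*(-5) = 0)
k*J = 0*(-1337) = 0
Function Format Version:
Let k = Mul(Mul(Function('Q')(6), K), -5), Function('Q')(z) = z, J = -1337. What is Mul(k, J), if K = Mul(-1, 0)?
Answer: 0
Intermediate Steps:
K = 0
k = 0 (k = Mul(Mul(6, 0), -5) = Mul(0, -5) = 0)
Mul(k, J) = Mul(0, -1337) = 0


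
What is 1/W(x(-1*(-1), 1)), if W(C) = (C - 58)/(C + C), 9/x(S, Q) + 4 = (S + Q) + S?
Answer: 18/67 ≈ 0.26866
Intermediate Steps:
x(S, Q) = 9/(-4 + Q + 2*S) (x(S, Q) = 9/(-4 + ((S + Q) + S)) = 9/(-4 + ((Q + S) + S)) = 9/(-4 + (Q + 2*S)) = 9/(-4 + Q + 2*S))
W(C) = (-58 + C)/(2*C) (W(C) = (-58 + C)/((2*C)) = (-58 + C)*(1/(2*C)) = (-58 + C)/(2*C))
1/W(x(-1*(-1), 1)) = 1/((-58 + 9/(-4 + 1 + 2*(-1*(-1))))/(2*((9/(-4 + 1 + 2*(-1*(-1))))))) = 1/((-58 + 9/(-4 + 1 + 2*1))/(2*((9/(-4 + 1 + 2*1))))) = 1/((-58 + 9/(-4 + 1 + 2))/(2*((9/(-4 + 1 + 2))))) = 1/((-58 + 9/(-1))/(2*((9/(-1))))) = 1/((-58 + 9*(-1))/(2*((9*(-1))))) = 1/((1/2)*(-58 - 9)/(-9)) = 1/((1/2)*(-1/9)*(-67)) = 1/(67/18) = 18/67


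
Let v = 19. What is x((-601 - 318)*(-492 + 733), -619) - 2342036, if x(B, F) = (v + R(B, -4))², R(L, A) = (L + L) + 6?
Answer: 196187300453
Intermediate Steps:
R(L, A) = 6 + 2*L (R(L, A) = 2*L + 6 = 6 + 2*L)
x(B, F) = (25 + 2*B)² (x(B, F) = (19 + (6 + 2*B))² = (25 + 2*B)²)
x((-601 - 318)*(-492 + 733), -619) - 2342036 = (25 + 2*((-601 - 318)*(-492 + 733)))² - 2342036 = (25 + 2*(-919*241))² - 2342036 = (25 + 2*(-221479))² - 2342036 = (25 - 442958)² - 2342036 = (-442933)² - 2342036 = 196189642489 - 2342036 = 196187300453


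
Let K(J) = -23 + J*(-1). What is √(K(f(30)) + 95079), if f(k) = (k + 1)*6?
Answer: √94870 ≈ 308.01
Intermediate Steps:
f(k) = 6 + 6*k (f(k) = (1 + k)*6 = 6 + 6*k)
K(J) = -23 - J
√(K(f(30)) + 95079) = √((-23 - (6 + 6*30)) + 95079) = √((-23 - (6 + 180)) + 95079) = √((-23 - 1*186) + 95079) = √((-23 - 186) + 95079) = √(-209 + 95079) = √94870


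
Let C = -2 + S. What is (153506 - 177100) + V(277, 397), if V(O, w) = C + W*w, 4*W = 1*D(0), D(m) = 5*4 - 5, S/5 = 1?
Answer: -88409/4 ≈ -22102.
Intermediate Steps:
S = 5 (S = 5*1 = 5)
D(m) = 15 (D(m) = 20 - 5 = 15)
C = 3 (C = -2 + 5 = 3)
W = 15/4 (W = (1*15)/4 = (¼)*15 = 15/4 ≈ 3.7500)
V(O, w) = 3 + 15*w/4
(153506 - 177100) + V(277, 397) = (153506 - 177100) + (3 + (15/4)*397) = -23594 + (3 + 5955/4) = -23594 + 5967/4 = -88409/4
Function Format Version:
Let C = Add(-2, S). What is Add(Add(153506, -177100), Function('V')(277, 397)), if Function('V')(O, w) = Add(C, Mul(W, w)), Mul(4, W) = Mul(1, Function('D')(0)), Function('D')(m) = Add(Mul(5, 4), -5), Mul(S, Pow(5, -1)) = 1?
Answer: Rational(-88409, 4) ≈ -22102.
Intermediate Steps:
S = 5 (S = Mul(5, 1) = 5)
Function('D')(m) = 15 (Function('D')(m) = Add(20, -5) = 15)
C = 3 (C = Add(-2, 5) = 3)
W = Rational(15, 4) (W = Mul(Rational(1, 4), Mul(1, 15)) = Mul(Rational(1, 4), 15) = Rational(15, 4) ≈ 3.7500)
Function('V')(O, w) = Add(3, Mul(Rational(15, 4), w))
Add(Add(153506, -177100), Function('V')(277, 397)) = Add(Add(153506, -177100), Add(3, Mul(Rational(15, 4), 397))) = Add(-23594, Add(3, Rational(5955, 4))) = Add(-23594, Rational(5967, 4)) = Rational(-88409, 4)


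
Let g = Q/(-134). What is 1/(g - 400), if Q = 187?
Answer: -134/53787 ≈ -0.0024913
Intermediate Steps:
g = -187/134 (g = 187/(-134) = 187*(-1/134) = -187/134 ≈ -1.3955)
1/(g - 400) = 1/(-187/134 - 400) = 1/(-53787/134) = -134/53787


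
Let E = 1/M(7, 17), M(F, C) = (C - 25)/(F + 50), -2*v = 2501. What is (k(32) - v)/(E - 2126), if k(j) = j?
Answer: -2052/3413 ≈ -0.60123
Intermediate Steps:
v = -2501/2 (v = -1/2*2501 = -2501/2 ≈ -1250.5)
M(F, C) = (-25 + C)/(50 + F)
E = -57/8 (E = 1/((-25 + 17)/(50 + 7)) = 1/(-8/57) = -57/8 ≈ -7.1250)
(k(32) - v)/(E - 2126) = (32 - 1*(-2501/2))/(-57/8 - 2126) = (32 + 2501/2)/(-17065/8) = (2565/2)*(-8/17065) = -2052/3413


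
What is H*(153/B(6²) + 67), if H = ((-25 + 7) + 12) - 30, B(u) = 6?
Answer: -3330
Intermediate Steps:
H = -36 (H = (-18 + 12) - 30 = -6 - 30 = -36)
H*(153/B(6²) + 67) = -36*(153/6 + 67) = -36*(153*(⅙) + 67) = -36*(51/2 + 67) = -36*185/2 = -3330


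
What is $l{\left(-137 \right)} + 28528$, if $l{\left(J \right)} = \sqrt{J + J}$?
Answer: $28528 + i \sqrt{274} \approx 28528.0 + 16.553 i$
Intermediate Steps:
$l{\left(J \right)} = \sqrt{2} \sqrt{J}$ ($l{\left(J \right)} = \sqrt{2 J} = \sqrt{2} \sqrt{J}$)
$l{\left(-137 \right)} + 28528 = \sqrt{2} \sqrt{-137} + 28528 = \sqrt{2} i \sqrt{137} + 28528 = i \sqrt{274} + 28528 = 28528 + i \sqrt{274}$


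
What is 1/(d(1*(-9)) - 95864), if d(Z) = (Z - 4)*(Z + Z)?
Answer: -1/95630 ≈ -1.0457e-5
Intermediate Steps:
d(Z) = 2*Z*(-4 + Z) (d(Z) = (-4 + Z)*(2*Z) = 2*Z*(-4 + Z))
1/(d(1*(-9)) - 95864) = 1/(2*(1*(-9))*(-4 + 1*(-9)) - 95864) = 1/(2*(-9)*(-4 - 9) - 95864) = 1/(2*(-9)*(-13) - 95864) = 1/(234 - 95864) = 1/(-95630) = -1/95630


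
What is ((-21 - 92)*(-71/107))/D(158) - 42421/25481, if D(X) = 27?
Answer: 81879794/73614609 ≈ 1.1123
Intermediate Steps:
((-21 - 92)*(-71/107))/D(158) - 42421/25481 = ((-21 - 92)*(-71/107))/27 - 42421/25481 = -(-8023)/107*(1/27) - 42421*1/25481 = -113*(-71/107)*(1/27) - 42421/25481 = (8023/107)*(1/27) - 42421/25481 = 8023/2889 - 42421/25481 = 81879794/73614609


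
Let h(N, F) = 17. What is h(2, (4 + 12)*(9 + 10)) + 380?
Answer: 397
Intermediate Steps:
h(2, (4 + 12)*(9 + 10)) + 380 = 17 + 380 = 397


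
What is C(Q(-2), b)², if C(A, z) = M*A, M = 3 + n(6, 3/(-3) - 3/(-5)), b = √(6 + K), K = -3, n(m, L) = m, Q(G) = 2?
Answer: 324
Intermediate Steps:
b = √3 (b = √(6 - 3) = √3 ≈ 1.7320)
M = 9 (M = 3 + 6 = 9)
C(A, z) = 9*A
C(Q(-2), b)² = (9*2)² = 18² = 324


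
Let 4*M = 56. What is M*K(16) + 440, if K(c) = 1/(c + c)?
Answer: 7047/16 ≈ 440.44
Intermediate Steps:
M = 14 (M = (¼)*56 = 14)
K(c) = 1/(2*c)
M*K(16) + 440 = 14*((½)/16) + 440 = 14*((½)*(1/16)) + 440 = 14*(1/32) + 440 = 7/16 + 440 = 7047/16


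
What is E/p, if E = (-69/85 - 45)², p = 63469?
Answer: 15163236/458563525 ≈ 0.033067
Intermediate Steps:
E = 15163236/7225 (E = (-69*1/85 - 45)² = (-69/85 - 45)² = (-3894/85)² = 15163236/7225 ≈ 2098.7)
E/p = (15163236/7225)/63469 = (15163236/7225)*(1/63469) = 15163236/458563525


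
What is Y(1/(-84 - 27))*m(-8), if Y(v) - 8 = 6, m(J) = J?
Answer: -112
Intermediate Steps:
Y(v) = 14 (Y(v) = 8 + 6 = 14)
Y(1/(-84 - 27))*m(-8) = 14*(-8) = -112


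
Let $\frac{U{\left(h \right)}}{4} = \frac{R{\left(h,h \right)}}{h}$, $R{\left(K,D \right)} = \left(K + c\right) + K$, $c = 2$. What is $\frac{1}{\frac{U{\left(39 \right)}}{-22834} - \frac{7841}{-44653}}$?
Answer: $\frac{2840332677}{497737529} \approx 5.7065$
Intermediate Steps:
$R{\left(K,D \right)} = 2 + 2 K$ ($R{\left(K,D \right)} = \left(K + 2\right) + K = \left(2 + K\right) + K = 2 + 2 K$)
$U{\left(h \right)} = \frac{4 \left(2 + 2 h\right)}{h}$ ($U{\left(h \right)} = 4 \frac{2 + 2 h}{h} = \frac{4 \left(2 + 2 h\right)}{h}$)
$\frac{1}{\frac{U{\left(39 \right)}}{-22834} - \frac{7841}{-44653}} = \frac{1}{\frac{8 + \frac{8}{39}}{-22834} - \frac{7841}{-44653}} = \frac{1}{\left(8 + 8 \cdot \frac{1}{39}\right) \left(- \frac{1}{22834}\right) - - \frac{7841}{44653}} = \frac{1}{\left(8 + \frac{8}{39}\right) \left(- \frac{1}{22834}\right) + \frac{7841}{44653}} = \frac{1}{\frac{320}{39} \left(- \frac{1}{22834}\right) + \frac{7841}{44653}} = \frac{1}{- \frac{160}{445263} + \frac{7841}{44653}} = \frac{1}{\frac{497737529}{2840332677}} = \frac{2840332677}{497737529}$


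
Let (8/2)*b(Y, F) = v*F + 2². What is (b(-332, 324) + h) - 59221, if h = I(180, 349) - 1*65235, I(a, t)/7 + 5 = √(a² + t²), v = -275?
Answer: -146765 + 7*√154201 ≈ -1.4402e+5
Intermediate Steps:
I(a, t) = -35 + 7*√(a² + t²)
b(Y, F) = 1 - 275*F/4 (b(Y, F) = (-275*F + 2²)/4 = (-275*F + 4)/4 = (4 - 275*F)/4 = 1 - 275*F/4)
h = -65270 + 7*√154201 (h = (-35 + 7*√(180² + 349²)) - 1*65235 = (-35 + 7*√(32400 + 121801)) - 65235 = (-35 + 7*√154201) - 65235 = -65270 + 7*√154201 ≈ -62521.)
(b(-332, 324) + h) - 59221 = ((1 - 275/4*324) + (-65270 + 7*√154201)) - 59221 = ((1 - 22275) + (-65270 + 7*√154201)) - 59221 = (-22274 + (-65270 + 7*√154201)) - 59221 = (-87544 + 7*√154201) - 59221 = -146765 + 7*√154201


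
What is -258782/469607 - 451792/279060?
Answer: -71095097666/32762132355 ≈ -2.1700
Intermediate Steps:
-258782/469607 - 451792/279060 = -258782*1/469607 - 451792*1/279060 = -258782/469607 - 112948/69765 = -71095097666/32762132355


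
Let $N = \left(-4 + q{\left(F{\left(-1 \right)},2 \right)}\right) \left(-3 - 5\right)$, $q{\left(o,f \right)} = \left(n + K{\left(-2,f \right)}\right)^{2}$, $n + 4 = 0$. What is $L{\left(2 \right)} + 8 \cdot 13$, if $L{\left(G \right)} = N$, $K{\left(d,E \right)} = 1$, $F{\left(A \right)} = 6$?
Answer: $64$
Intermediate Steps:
$n = -4$ ($n = -4 + 0 = -4$)
$q{\left(o,f \right)} = 9$ ($q{\left(o,f \right)} = \left(-4 + 1\right)^{2} = \left(-3\right)^{2} = 9$)
$N = -40$ ($N = \left(-4 + 9\right) \left(-3 - 5\right) = 5 \left(-8\right) = -40$)
$L{\left(G \right)} = -40$
$L{\left(2 \right)} + 8 \cdot 13 = -40 + 8 \cdot 13 = -40 + 104 = 64$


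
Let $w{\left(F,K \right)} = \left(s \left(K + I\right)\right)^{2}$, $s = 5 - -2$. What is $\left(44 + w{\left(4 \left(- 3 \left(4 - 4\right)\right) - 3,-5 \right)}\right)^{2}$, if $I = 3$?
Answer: $57600$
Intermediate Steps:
$s = 7$ ($s = 5 + 2 = 7$)
$w{\left(F,K \right)} = \left(21 + 7 K\right)^{2}$ ($w{\left(F,K \right)} = \left(7 \left(K + 3\right)\right)^{2} = \left(7 \left(3 + K\right)\right)^{2} = \left(21 + 7 K\right)^{2}$)
$\left(44 + w{\left(4 \left(- 3 \left(4 - 4\right)\right) - 3,-5 \right)}\right)^{2} = \left(44 + 49 \left(3 - 5\right)^{2}\right)^{2} = \left(44 + 49 \left(-2\right)^{2}\right)^{2} = \left(44 + 49 \cdot 4\right)^{2} = \left(44 + 196\right)^{2} = 240^{2} = 57600$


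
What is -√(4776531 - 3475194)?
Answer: -3*√144593 ≈ -1140.8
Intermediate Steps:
-√(4776531 - 3475194) = -√1301337 = -3*√144593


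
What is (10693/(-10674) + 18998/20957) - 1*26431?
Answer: -5912504329307/223695018 ≈ -26431.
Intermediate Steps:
(10693/(-10674) + 18998/20957) - 1*26431 = (10693*(-1/10674) + 18998*(1/20957)) - 26431 = (-10693/10674 + 18998/20957) - 26431 = -21308549/223695018 - 26431 = -5912504329307/223695018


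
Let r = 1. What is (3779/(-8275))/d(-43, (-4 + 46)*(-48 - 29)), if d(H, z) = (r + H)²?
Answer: -3779/14597100 ≈ -0.00025889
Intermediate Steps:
d(H, z) = (1 + H)²
(3779/(-8275))/d(-43, (-4 + 46)*(-48 - 29)) = (3779/(-8275))/((1 - 43)²) = (3779*(-1/8275))/((-42)²) = -3779/8275/1764 = -3779/8275*1/1764 = -3779/14597100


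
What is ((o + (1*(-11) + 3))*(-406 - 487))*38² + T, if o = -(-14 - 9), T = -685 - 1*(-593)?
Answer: -19342472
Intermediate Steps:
T = -92 (T = -685 + 593 = -92)
o = 23 (o = -1*(-23) = 23)
((o + (1*(-11) + 3))*(-406 - 487))*38² + T = ((23 + (1*(-11) + 3))*(-406 - 487))*38² - 92 = ((23 + (-11 + 3))*(-893))*1444 - 92 = ((23 - 8)*(-893))*1444 - 92 = (15*(-893))*1444 - 92 = -13395*1444 - 92 = -19342380 - 92 = -19342472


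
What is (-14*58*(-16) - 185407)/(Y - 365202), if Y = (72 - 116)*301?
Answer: 172415/378446 ≈ 0.45559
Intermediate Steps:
Y = -13244 (Y = -44*301 = -13244)
(-14*58*(-16) - 185407)/(Y - 365202) = (-14*58*(-16) - 185407)/(-13244 - 365202) = (-812*(-16) - 185407)/(-378446) = (12992 - 185407)*(-1/378446) = -172415*(-1/378446) = 172415/378446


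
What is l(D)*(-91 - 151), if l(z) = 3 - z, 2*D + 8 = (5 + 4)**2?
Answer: 8107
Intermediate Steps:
D = 73/2 (D = -4 + (5 + 4)**2/2 = -4 + (1/2)*9**2 = -4 + (1/2)*81 = -4 + 81/2 = 73/2 ≈ 36.500)
l(D)*(-91 - 151) = (3 - 1*73/2)*(-91 - 151) = (3 - 73/2)*(-242) = -67/2*(-242) = 8107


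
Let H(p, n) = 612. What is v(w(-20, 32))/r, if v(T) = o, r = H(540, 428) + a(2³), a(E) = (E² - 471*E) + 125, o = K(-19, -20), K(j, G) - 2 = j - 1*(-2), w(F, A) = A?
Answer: 5/989 ≈ 0.0050556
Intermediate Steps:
K(j, G) = 4 + j (K(j, G) = 2 + (j - 1*(-2)) = 2 + (j + 2) = 2 + (2 + j) = 4 + j)
o = -15 (o = 4 - 19 = -15)
a(E) = 125 + E² - 471*E
r = -2967 (r = 612 + (125 + (2³)² - 471*2³) = 612 + (125 + 8² - 471*8) = 612 + (125 + 64 - 3768) = 612 - 3579 = -2967)
v(T) = -15
v(w(-20, 32))/r = -15/(-2967) = -15*(-1/2967) = 5/989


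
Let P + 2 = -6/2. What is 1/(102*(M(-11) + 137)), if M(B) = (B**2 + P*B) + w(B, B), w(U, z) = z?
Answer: 1/30804 ≈ 3.2463e-5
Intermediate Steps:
P = -5 (P = -2 - 6/2 = -2 - 6*1/2 = -2 - 3 = -5)
M(B) = B**2 - 4*B (M(B) = (B**2 - 5*B) + B = B**2 - 4*B)
1/(102*(M(-11) + 137)) = 1/(102*(-11*(-4 - 11) + 137)) = 1/(102*(-11*(-15) + 137)) = 1/(102*(165 + 137)) = 1/(102*302) = 1/30804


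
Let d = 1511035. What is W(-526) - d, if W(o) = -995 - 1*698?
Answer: -1512728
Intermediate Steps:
W(o) = -1693 (W(o) = -995 - 698 = -1693)
W(-526) - d = -1693 - 1*1511035 = -1693 - 1511035 = -1512728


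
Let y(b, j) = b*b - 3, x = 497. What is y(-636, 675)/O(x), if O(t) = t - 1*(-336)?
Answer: 404493/833 ≈ 485.59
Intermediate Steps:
y(b, j) = -3 + b² (y(b, j) = b² - 3 = -3 + b²)
O(t) = 336 + t (O(t) = t + 336 = 336 + t)
y(-636, 675)/O(x) = (-3 + (-636)²)/(336 + 497) = (-3 + 404496)/833 = 404493*(1/833) = 404493/833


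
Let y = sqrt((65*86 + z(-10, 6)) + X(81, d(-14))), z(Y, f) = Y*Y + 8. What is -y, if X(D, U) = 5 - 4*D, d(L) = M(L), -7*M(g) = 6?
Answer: -sqrt(5379) ≈ -73.342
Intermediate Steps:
M(g) = -6/7 (M(g) = -1/7*6 = -6/7)
z(Y, f) = 8 + Y**2 (z(Y, f) = Y**2 + 8 = 8 + Y**2)
d(L) = -6/7
y = sqrt(5379) (y = sqrt((65*86 + (8 + (-10)**2)) + (5 - 4*81)) = sqrt((5590 + (8 + 100)) + (5 - 324)) = sqrt((5590 + 108) - 319) = sqrt(5698 - 319) = sqrt(5379) ≈ 73.342)
-y = -sqrt(5379)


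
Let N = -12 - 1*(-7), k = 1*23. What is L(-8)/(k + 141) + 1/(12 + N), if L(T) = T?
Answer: 27/287 ≈ 0.094077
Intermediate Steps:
k = 23
N = -5 (N = -12 + 7 = -5)
L(-8)/(k + 141) + 1/(12 + N) = -8/(23 + 141) + 1/(12 - 5) = -8/164 + 1/7 = (1/164)*(-8) + ⅐ = -2/41 + ⅐ = 27/287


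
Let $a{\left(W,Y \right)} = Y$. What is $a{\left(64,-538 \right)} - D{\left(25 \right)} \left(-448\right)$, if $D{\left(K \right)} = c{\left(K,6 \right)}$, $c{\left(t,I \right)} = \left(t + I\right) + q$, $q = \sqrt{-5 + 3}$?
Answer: $13350 + 448 i \sqrt{2} \approx 13350.0 + 633.57 i$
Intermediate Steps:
$q = i \sqrt{2}$ ($q = \sqrt{-2} = i \sqrt{2} \approx 1.4142 i$)
$c{\left(t,I \right)} = I + t + i \sqrt{2}$ ($c{\left(t,I \right)} = \left(t + I\right) + i \sqrt{2} = \left(I + t\right) + i \sqrt{2} = I + t + i \sqrt{2}$)
$D{\left(K \right)} = 6 + K + i \sqrt{2}$
$a{\left(64,-538 \right)} - D{\left(25 \right)} \left(-448\right) = -538 - \left(6 + 25 + i \sqrt{2}\right) \left(-448\right) = -538 - \left(31 + i \sqrt{2}\right) \left(-448\right) = -538 - \left(-13888 - 448 i \sqrt{2}\right) = -538 + \left(13888 + 448 i \sqrt{2}\right) = 13350 + 448 i \sqrt{2}$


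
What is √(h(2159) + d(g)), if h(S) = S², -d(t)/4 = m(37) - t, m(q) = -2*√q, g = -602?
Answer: √(4658873 + 8*√37) ≈ 2158.5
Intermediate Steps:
d(t) = 4*t + 8*√37 (d(t) = -4*(-2*√37 - t) = -4*(-t - 2*√37) = 4*t + 8*√37)
√(h(2159) + d(g)) = √(2159² + (4*(-602) + 8*√37)) = √(4661281 + (-2408 + 8*√37)) = √(4658873 + 8*√37)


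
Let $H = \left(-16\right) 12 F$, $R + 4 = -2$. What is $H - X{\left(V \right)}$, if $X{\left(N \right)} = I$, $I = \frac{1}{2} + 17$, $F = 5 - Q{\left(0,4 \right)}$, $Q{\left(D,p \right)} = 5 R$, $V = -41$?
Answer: $- \frac{13475}{2} \approx -6737.5$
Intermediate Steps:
$R = -6$ ($R = -4 - 2 = -6$)
$Q{\left(D,p \right)} = -30$ ($Q{\left(D,p \right)} = 5 \left(-6\right) = -30$)
$F = 35$ ($F = 5 - -30 = 5 + 30 = 35$)
$I = \frac{35}{2}$ ($I = \frac{1}{2} + 17 = \frac{35}{2} \approx 17.5$)
$X{\left(N \right)} = \frac{35}{2}$
$H = -6720$ ($H = \left(-16\right) 12 \cdot 35 = \left(-192\right) 35 = -6720$)
$H - X{\left(V \right)} = -6720 - \frac{35}{2} = - \frac{13475}{2}$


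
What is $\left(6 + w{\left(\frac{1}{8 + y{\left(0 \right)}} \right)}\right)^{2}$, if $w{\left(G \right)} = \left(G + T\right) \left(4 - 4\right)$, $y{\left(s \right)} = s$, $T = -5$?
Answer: $36$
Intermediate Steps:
$w{\left(G \right)} = 0$ ($w{\left(G \right)} = \left(G - 5\right) \left(4 - 4\right) = \left(-5 + G\right) 0 = 0$)
$\left(6 + w{\left(\frac{1}{8 + y{\left(0 \right)}} \right)}\right)^{2} = \left(6 + 0\right)^{2} = 6^{2} = 36$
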